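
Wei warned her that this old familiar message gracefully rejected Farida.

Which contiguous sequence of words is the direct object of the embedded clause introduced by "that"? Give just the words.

The verb of the embedded clause introduced by "that" is "rejected"; its direct object is the NP "Farida".

Farida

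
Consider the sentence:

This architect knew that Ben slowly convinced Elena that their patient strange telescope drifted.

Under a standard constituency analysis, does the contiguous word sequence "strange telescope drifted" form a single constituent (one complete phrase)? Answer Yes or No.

No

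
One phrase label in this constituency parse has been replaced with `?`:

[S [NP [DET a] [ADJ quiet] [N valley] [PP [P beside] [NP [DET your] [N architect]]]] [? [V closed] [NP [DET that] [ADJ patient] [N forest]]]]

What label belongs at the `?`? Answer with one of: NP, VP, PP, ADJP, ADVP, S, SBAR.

VP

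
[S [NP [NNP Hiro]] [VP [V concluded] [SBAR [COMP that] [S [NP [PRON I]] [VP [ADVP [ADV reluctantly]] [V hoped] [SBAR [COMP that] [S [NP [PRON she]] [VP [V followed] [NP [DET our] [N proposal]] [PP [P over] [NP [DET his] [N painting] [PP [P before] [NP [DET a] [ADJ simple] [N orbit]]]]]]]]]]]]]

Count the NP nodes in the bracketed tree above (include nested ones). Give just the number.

6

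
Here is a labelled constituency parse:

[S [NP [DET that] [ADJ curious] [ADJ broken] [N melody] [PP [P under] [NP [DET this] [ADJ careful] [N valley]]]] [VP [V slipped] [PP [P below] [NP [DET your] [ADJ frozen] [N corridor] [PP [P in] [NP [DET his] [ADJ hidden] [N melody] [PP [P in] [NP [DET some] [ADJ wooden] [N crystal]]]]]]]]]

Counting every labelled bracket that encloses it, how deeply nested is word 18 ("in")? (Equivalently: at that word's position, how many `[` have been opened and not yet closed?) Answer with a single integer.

8

Counting open brackets not yet closed at "in": [S [VP [PP [NP [PP [NP [PP [P = 8.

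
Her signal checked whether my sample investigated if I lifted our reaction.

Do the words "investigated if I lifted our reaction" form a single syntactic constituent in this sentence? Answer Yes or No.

The sequence corresponds to a single VP node — the verb phrase "investigated if I lifted our reaction".

Yes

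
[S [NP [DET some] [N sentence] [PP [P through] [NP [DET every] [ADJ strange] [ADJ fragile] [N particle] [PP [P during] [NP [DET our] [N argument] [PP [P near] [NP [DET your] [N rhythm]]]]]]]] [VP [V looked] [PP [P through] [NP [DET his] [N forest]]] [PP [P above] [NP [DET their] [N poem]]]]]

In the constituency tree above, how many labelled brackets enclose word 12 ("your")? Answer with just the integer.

Path from the root down to the word: S → NP → PP → NP → PP → NP → PP → NP → DET. That is 9 enclosing brackets.

9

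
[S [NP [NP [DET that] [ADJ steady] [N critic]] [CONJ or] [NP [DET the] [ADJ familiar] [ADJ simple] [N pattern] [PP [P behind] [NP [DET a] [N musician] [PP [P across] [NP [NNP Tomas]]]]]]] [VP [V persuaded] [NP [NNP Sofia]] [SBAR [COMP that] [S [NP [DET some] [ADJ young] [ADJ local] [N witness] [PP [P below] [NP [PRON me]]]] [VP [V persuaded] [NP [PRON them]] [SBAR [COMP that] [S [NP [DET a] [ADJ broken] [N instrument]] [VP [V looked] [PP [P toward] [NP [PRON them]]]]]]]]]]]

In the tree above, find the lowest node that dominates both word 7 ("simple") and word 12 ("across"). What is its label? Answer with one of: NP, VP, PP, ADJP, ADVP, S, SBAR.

NP

The smallest bracket enclosing both words is [NP the familiar simple pattern behind a musician across Tomas], so the label is NP.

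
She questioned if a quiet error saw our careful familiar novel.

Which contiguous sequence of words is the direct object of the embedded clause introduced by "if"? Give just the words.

our careful familiar novel

"saw" heads the VP of the embedded clause introduced by "if", and "our careful familiar novel" is its direct object.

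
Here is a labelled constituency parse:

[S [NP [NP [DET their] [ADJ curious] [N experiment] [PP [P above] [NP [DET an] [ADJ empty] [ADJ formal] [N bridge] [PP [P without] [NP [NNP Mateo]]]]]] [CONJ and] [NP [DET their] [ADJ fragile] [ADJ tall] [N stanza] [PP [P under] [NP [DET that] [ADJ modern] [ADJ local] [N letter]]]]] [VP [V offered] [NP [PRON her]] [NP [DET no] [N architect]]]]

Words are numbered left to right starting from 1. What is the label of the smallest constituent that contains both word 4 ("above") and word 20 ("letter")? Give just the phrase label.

Word 4 lies under S → NP → NP → PP → P; word 20 lies under S → NP → NP → PP → NP → N. The lowest shared node is the NP.

NP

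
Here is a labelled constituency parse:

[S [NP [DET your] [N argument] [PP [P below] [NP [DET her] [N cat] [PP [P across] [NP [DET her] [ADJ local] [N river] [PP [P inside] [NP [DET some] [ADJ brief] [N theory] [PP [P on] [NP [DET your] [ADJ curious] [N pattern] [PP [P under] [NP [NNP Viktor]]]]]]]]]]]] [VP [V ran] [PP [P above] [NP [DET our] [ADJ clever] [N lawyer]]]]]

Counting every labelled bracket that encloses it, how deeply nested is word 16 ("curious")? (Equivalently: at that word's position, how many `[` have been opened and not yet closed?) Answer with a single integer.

11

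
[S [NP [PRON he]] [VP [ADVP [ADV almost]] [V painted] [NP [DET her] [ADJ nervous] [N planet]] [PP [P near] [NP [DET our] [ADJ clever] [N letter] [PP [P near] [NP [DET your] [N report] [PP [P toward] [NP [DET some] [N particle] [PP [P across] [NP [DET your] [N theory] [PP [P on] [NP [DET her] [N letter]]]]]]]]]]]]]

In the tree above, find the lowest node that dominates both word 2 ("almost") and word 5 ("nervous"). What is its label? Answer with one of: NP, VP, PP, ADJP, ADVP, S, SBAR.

Both words fall inside [VP almost painted her nervous planet near our clever letter near your report toward some particle across your theory on her letter] (words 2–22), and no smaller constituent contains them both. Label: VP.

VP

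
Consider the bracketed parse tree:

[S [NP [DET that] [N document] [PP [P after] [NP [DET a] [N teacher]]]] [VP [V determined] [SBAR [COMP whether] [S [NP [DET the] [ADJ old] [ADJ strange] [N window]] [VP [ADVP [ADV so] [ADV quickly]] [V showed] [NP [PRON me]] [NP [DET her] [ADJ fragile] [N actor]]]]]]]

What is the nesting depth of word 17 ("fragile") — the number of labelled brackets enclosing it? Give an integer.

7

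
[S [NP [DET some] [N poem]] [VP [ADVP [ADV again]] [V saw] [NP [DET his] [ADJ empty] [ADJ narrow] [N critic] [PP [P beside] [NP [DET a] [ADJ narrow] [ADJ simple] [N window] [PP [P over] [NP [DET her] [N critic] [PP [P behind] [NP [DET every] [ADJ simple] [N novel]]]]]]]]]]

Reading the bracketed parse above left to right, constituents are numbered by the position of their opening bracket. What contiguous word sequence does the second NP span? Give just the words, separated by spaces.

his empty narrow critic beside a narrow simple window over her critic behind every simple novel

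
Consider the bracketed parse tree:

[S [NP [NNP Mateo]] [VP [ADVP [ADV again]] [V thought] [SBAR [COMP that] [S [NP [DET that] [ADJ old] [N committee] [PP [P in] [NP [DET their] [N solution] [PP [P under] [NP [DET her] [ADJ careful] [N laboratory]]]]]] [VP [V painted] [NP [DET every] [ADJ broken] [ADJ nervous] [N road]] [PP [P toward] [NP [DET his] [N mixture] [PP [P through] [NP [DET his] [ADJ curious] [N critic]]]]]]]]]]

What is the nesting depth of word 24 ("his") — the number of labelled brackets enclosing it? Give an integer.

10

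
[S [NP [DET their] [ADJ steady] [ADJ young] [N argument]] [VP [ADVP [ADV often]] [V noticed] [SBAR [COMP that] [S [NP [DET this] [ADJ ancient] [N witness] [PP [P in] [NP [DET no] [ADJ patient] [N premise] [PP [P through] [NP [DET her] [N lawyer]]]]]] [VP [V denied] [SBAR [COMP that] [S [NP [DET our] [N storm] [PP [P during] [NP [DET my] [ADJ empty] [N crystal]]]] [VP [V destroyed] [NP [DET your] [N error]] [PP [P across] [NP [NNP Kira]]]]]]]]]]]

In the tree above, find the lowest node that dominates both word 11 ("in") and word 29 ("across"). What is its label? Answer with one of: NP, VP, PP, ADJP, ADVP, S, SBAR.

S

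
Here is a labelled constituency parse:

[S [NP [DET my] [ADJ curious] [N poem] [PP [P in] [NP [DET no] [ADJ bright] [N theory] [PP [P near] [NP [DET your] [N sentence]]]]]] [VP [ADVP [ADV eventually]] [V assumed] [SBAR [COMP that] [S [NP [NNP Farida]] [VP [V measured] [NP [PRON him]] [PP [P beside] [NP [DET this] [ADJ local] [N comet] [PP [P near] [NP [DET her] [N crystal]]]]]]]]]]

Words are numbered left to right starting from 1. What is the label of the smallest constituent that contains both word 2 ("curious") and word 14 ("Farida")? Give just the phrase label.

S

The smallest bracket enclosing both words is [S my curious poem in no bright theory near your sentence eventually assumed that Farida measured him beside this local comet near her crystal], so the label is S.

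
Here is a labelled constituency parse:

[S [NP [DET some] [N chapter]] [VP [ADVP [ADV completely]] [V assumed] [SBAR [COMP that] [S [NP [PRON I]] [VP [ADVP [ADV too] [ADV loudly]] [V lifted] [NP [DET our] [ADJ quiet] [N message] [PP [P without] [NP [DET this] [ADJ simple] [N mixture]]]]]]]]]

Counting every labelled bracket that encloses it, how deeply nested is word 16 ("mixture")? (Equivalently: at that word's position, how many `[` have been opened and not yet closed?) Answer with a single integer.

9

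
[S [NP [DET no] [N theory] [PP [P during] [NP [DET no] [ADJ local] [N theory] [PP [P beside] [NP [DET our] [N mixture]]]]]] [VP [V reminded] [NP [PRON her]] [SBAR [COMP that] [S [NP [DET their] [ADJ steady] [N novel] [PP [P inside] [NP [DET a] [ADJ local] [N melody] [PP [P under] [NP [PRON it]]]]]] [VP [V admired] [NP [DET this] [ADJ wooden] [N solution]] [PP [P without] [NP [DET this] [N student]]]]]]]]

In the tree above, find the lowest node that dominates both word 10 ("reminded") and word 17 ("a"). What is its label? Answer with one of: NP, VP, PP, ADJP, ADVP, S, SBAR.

VP

Word 10 lies under S → VP → V; word 17 lies under S → VP → SBAR → S → NP → PP → NP → DET. The lowest shared node is the VP.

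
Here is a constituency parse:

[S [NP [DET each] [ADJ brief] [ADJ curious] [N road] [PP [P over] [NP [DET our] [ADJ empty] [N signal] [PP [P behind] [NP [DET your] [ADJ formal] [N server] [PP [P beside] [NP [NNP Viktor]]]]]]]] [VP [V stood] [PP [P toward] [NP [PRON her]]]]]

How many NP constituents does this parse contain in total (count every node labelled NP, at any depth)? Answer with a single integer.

5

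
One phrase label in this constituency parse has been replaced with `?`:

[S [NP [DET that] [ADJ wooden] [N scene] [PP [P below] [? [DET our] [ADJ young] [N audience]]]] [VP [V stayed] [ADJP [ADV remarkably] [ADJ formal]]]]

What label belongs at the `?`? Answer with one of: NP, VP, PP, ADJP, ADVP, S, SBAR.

NP

The `?` node immediately contains: DET 'our', ADJ 'young', N 'audience'. That is the internal structure of a noun phrase, so the label is NP.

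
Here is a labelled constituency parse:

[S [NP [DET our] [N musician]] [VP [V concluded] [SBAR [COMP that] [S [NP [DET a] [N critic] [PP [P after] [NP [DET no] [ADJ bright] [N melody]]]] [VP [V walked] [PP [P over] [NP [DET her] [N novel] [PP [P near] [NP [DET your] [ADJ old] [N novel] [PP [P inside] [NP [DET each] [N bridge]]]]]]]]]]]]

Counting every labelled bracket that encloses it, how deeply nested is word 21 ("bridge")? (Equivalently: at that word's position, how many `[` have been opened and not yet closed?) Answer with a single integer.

Counting open brackets not yet closed at "bridge": [S [VP [SBAR [S [VP [PP [NP [PP [NP [PP [NP [N = 12.

12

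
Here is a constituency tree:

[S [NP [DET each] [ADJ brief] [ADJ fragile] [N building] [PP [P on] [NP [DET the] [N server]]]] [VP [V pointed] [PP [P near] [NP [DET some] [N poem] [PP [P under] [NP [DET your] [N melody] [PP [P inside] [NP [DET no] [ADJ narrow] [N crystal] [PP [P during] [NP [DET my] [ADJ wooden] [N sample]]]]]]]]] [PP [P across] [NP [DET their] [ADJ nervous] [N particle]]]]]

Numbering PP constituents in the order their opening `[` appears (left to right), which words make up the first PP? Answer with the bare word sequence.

on the server

Opening `[PP` markers occur at word positions 5, 9, 12, 15, 19, 23; the first of these opens the constituent [PP on the server].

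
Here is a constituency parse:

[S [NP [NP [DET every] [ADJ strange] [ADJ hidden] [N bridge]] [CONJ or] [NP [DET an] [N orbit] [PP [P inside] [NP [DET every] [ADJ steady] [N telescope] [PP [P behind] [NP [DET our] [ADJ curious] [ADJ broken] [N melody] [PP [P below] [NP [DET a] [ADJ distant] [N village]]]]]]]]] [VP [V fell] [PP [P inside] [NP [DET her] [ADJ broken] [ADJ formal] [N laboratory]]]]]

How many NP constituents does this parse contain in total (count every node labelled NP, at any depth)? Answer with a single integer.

7

Listing each NP by its span: [NP every strange hidden bridge or an orbit inside every steady telescope behind our curious broken melody below a distant village]; [NP every strange hidden bridge]; [NP an orbit inside every steady telescope behind our curious broken melody below a distant village]; [NP every steady telescope behind our curious broken melody below a distant village]; [NP our curious broken melody below a distant village]; [NP a distant village] … — that makes 7.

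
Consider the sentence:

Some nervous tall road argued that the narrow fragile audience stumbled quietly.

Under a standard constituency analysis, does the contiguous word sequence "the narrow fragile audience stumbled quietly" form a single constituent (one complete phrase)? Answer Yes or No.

Yes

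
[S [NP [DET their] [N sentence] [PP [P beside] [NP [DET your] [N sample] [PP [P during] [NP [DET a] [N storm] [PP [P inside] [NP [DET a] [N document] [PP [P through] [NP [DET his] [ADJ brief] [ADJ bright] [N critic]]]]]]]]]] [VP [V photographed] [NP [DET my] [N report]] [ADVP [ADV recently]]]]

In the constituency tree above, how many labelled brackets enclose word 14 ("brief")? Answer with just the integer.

11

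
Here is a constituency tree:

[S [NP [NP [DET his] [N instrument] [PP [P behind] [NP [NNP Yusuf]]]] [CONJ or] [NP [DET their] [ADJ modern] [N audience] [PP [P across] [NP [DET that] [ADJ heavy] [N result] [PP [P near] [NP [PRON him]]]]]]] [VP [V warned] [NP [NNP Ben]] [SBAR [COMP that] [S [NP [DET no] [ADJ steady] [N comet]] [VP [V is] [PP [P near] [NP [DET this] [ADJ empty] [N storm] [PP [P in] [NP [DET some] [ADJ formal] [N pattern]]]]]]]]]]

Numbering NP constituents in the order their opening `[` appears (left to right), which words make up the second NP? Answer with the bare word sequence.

his instrument behind Yusuf

In left-to-right order the NP constituents are "his instrument behind Yusuf or their modern audience across that heavy result near him"; "his instrument behind Yusuf"; "Yusuf"; "their modern audience across that heavy result near him"; "that heavy result near him"; "him"; "Ben"; "no steady comet"; "this empty storm in some formal pattern"; "some formal pattern". Number 2 is "his instrument behind Yusuf".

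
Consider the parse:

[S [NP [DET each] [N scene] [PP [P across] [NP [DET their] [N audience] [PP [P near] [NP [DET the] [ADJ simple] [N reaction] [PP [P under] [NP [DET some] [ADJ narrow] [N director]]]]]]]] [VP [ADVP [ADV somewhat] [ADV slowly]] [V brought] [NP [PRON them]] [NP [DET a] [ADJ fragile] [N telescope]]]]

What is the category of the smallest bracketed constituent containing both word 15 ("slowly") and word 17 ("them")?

Word 15 lies under S → VP → ADVP → ADV; word 17 lies under S → VP → NP → PRON. The lowest shared node is the VP.

VP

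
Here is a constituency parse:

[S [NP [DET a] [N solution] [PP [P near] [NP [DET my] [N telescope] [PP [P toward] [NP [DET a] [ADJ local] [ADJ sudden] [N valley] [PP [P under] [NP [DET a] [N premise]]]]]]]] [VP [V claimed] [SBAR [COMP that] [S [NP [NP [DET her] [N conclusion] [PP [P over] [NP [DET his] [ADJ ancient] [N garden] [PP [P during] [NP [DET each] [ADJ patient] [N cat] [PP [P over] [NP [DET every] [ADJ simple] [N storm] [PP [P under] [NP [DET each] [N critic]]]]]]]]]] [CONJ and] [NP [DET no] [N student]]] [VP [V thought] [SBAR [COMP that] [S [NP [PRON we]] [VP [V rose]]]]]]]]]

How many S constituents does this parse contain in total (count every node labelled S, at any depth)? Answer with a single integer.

3

Scanning left to right, an opening `[S` appears at word positions 1, 16, 38 — 3 in total.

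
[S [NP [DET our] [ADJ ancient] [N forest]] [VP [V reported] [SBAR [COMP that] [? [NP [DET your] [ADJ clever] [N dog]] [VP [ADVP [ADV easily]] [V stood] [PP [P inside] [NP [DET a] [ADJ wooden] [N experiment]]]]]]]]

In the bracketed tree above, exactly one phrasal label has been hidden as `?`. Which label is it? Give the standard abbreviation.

S

A constituent whose immediate children are NP, VP is a clause: S.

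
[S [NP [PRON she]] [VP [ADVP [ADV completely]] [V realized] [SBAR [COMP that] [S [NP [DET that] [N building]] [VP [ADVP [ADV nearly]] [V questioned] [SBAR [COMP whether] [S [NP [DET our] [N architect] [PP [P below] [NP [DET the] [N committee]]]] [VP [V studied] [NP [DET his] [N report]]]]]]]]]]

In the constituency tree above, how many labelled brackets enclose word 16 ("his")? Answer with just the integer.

Counting open brackets not yet closed at "his": [S [VP [SBAR [S [VP [SBAR [S [VP [NP [DET = 10.

10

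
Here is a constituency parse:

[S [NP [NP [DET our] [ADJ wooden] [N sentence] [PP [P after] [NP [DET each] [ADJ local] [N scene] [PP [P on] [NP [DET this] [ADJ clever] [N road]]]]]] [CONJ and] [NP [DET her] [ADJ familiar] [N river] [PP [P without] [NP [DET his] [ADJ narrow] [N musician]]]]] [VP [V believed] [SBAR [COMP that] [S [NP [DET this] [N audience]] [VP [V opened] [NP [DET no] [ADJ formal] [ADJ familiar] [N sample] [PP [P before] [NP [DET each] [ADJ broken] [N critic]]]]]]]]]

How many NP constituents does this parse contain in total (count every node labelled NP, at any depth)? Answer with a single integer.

9

Scanning left to right, an opening `[NP` appears at word positions 1, 1, 5, 9, 13, 17, 22, 25, 30 — 9 in total.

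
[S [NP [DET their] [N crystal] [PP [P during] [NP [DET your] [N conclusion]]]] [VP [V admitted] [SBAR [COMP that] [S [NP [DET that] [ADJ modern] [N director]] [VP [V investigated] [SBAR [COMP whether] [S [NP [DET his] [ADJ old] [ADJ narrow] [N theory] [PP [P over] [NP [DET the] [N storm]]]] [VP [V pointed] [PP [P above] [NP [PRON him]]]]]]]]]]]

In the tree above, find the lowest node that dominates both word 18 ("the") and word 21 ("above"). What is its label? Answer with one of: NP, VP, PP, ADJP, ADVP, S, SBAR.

Word 18 lies under S → VP → SBAR → S → VP → SBAR → S → NP → PP → NP → DET; word 21 lies under S → VP → SBAR → S → VP → SBAR → S → VP → PP → P. The lowest shared node is the S.

S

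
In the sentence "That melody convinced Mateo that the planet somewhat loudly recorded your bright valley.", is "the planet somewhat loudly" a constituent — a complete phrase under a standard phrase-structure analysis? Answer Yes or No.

No

"the" belongs to the noun phrase "the planet" while "loudly" belongs to the verb phrase "somewhat loudly recorded your bright valley"; a span that runs across that boundary is not a single phrase.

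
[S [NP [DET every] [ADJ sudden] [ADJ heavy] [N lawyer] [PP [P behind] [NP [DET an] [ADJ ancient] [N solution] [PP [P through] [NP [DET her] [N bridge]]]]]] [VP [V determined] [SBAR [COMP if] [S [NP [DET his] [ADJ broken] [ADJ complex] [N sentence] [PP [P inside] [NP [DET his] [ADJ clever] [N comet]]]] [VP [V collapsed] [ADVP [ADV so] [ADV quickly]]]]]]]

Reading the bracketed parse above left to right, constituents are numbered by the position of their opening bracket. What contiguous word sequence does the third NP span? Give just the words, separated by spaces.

her bridge

The NP opening brackets appear, in order, over: "every sudden heavy lawyer behind an ancient solution through her bridge"; "an ancient solution through her bridge"; "her bridge"; "his broken complex sentence inside his clever comet"; "his clever comet". The third one spans "her bridge".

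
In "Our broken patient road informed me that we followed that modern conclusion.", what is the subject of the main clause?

our broken patient road

"our broken patient road" is the NP that combines with the VP headed by "informed" to form the main clause — the subject.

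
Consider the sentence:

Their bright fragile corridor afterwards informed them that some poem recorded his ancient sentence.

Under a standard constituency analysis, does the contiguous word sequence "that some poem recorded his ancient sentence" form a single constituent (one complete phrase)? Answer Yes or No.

Yes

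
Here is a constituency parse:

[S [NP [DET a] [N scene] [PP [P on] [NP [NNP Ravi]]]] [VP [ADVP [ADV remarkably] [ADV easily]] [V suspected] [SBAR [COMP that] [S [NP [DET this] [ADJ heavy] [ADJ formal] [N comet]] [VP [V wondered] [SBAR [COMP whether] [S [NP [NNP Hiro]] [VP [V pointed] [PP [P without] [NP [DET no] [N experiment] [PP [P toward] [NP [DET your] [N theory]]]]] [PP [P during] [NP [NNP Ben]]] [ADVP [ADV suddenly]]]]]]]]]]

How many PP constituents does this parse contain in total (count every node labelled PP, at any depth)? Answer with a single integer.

4

Listing each PP by its span: [PP on Ravi]; [PP without no experiment toward your theory]; [PP toward your theory]; [PP during Ben] — that makes 4.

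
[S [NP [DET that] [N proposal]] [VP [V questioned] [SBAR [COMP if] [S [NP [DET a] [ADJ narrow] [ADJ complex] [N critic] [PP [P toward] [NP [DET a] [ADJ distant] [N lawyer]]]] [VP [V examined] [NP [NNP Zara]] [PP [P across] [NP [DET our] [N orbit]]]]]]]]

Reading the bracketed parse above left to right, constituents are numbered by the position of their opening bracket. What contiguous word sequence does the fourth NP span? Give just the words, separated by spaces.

Opening `[NP` markers occur at word positions 1, 5, 10, 14, 16; the fourth of these opens the constituent [NP Zara].

Zara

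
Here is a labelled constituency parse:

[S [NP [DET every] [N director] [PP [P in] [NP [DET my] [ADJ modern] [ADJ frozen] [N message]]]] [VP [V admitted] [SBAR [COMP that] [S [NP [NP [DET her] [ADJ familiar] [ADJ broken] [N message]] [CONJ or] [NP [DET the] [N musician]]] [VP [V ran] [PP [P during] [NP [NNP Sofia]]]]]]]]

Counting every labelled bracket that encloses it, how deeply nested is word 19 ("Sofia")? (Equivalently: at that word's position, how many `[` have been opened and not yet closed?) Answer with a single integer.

Path from the root down to the word: S → VP → SBAR → S → VP → PP → NP → NNP. That is 8 enclosing brackets.

8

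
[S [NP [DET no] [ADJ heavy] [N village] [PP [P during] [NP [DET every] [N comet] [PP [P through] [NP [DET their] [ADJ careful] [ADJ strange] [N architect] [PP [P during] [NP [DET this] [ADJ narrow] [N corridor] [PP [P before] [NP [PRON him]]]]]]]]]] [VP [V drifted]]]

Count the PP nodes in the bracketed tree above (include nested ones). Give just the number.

4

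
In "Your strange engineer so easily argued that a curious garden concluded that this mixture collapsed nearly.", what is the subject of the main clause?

The subject of the main clause is the NP immediately before the verb "argued": "your strange engineer".

your strange engineer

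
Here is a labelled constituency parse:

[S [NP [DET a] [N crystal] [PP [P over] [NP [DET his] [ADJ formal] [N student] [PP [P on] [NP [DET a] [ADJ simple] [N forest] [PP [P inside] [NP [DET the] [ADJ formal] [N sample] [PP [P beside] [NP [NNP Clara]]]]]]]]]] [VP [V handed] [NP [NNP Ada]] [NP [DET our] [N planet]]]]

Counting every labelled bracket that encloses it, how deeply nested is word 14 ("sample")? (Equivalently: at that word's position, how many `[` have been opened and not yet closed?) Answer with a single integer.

9

Path from the root down to the word: S → NP → PP → NP → PP → NP → PP → NP → N. That is 9 enclosing brackets.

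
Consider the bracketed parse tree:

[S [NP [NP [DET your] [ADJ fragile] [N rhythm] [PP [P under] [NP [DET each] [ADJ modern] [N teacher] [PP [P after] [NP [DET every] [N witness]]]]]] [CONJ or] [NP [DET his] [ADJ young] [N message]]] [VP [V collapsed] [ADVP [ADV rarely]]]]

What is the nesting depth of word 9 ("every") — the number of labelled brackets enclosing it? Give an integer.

Counting open brackets not yet closed at "every": [S [NP [NP [PP [NP [PP [NP [DET = 8.

8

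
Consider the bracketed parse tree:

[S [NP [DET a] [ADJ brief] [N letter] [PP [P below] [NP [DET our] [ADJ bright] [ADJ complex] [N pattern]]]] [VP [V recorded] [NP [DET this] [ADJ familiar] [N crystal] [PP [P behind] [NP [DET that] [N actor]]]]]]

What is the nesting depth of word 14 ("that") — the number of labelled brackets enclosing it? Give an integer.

Path from the root down to the word: S → VP → NP → PP → NP → DET. That is 6 enclosing brackets.

6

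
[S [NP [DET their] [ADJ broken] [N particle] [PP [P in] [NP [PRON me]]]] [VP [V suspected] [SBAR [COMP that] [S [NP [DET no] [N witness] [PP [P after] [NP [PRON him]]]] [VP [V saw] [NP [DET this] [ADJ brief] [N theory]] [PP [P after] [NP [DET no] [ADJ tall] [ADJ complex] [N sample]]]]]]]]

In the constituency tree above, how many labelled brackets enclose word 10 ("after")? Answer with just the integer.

Path from the root down to the word: S → VP → SBAR → S → NP → PP → P. That is 7 enclosing brackets.

7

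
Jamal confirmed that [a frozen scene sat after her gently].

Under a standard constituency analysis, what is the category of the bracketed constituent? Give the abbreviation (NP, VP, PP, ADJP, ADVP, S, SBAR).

The bracketed span "a frozen scene sat after her gently" is headed by "sat", making it a clause (S).

S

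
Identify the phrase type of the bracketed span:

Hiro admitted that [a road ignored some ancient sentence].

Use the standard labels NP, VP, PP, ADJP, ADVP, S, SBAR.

The span is built around the head "ignored" — a clause (S).

S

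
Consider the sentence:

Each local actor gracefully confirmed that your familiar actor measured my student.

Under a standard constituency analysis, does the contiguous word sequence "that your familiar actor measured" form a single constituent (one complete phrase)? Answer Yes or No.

No

The sequence begins inside the complementizer "that" and ends inside the clause "your familiar actor measured my student"; it crosses a phrase boundary, so no single node in the tree spans exactly those words.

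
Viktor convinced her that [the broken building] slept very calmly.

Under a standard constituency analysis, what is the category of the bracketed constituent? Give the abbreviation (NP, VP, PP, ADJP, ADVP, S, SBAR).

NP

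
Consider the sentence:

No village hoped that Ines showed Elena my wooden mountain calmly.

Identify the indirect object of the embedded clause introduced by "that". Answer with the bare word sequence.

"showed" heads the VP of the embedded clause introduced by "that", and "Elena" is its indirect object.

Elena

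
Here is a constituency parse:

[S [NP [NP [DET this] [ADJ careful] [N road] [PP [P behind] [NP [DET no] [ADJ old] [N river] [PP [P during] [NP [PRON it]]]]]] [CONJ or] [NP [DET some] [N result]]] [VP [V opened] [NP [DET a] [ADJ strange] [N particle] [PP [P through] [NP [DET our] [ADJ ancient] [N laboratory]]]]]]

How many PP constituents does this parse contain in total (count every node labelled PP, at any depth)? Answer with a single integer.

The PP constituents are: [PP behind no old river during it]; [PP during it]; [PP through our ancient laboratory]. Total: 3.

3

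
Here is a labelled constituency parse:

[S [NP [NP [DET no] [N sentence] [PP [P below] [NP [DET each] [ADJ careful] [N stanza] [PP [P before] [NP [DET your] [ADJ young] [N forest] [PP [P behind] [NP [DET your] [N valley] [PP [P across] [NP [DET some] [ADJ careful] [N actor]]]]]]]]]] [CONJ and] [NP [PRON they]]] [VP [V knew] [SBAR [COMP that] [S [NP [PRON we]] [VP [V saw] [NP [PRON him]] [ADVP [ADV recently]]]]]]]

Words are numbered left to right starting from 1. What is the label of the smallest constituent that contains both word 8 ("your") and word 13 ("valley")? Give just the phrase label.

NP

The smallest bracket enclosing both words is [NP your young forest behind your valley across some careful actor], so the label is NP.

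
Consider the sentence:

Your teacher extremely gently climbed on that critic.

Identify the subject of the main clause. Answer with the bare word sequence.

In the main clause the verb is "climbed"; the NP preceding it, "your teacher", is the subject.

your teacher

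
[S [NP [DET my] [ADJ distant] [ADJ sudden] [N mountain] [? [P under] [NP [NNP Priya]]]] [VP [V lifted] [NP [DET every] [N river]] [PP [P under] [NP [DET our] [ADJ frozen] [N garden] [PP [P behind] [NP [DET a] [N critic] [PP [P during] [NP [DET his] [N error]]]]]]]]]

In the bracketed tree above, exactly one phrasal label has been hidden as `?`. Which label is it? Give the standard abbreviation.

The `?` node immediately contains: P 'under', NP. That is the internal structure of a prepositional phrase, so the label is PP.

PP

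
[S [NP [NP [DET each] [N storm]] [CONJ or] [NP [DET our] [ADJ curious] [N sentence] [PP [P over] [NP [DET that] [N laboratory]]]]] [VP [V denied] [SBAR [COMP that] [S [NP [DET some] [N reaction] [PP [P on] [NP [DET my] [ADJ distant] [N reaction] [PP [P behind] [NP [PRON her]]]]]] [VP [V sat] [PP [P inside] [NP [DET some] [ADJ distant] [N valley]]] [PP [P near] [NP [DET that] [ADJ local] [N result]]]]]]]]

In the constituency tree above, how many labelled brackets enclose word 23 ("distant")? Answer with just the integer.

8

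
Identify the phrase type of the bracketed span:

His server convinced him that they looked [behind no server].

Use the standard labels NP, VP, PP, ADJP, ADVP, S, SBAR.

PP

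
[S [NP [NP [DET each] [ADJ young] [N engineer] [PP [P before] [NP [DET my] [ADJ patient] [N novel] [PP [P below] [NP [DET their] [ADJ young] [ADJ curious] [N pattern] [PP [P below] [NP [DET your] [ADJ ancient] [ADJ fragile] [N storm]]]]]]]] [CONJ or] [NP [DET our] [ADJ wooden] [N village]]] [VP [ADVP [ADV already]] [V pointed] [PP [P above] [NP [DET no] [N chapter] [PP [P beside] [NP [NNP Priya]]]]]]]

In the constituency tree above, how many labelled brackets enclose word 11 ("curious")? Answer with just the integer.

8

Path from the root down to the word: S → NP → NP → PP → NP → PP → NP → ADJ. That is 8 enclosing brackets.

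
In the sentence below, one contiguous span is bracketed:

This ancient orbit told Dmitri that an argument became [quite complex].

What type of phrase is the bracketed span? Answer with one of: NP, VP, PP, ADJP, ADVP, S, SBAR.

The bracketed span "quite complex" is headed by "complex", making it an adjective phrase (ADJP).

ADJP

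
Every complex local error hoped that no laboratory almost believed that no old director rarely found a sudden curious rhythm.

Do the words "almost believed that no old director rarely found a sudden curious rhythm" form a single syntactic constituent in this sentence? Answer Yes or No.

These words form the whole verb phrase headed by "believed", so yes — one constituent.

Yes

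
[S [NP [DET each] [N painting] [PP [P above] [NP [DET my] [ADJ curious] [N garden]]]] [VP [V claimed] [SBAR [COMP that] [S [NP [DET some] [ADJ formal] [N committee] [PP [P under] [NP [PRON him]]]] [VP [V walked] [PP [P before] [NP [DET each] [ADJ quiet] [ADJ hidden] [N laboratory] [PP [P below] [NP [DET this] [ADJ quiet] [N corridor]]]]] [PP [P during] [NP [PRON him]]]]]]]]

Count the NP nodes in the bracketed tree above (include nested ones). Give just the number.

7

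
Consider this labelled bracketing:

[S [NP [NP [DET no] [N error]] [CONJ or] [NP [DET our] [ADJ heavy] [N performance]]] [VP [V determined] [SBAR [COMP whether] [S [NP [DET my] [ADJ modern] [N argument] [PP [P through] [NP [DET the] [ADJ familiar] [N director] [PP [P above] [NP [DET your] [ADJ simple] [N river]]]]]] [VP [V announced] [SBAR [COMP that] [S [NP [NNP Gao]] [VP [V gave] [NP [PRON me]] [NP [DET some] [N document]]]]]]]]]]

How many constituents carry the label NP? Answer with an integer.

Scanning left to right, an opening `[NP` appears at word positions 1, 1, 4, 9, 13, 17, 22, 24, 25 — 9 in total.

9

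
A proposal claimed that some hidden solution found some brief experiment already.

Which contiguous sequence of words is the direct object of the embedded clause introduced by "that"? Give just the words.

"found" heads the VP of the embedded clause introduced by "that", and "some brief experiment" is its direct object.

some brief experiment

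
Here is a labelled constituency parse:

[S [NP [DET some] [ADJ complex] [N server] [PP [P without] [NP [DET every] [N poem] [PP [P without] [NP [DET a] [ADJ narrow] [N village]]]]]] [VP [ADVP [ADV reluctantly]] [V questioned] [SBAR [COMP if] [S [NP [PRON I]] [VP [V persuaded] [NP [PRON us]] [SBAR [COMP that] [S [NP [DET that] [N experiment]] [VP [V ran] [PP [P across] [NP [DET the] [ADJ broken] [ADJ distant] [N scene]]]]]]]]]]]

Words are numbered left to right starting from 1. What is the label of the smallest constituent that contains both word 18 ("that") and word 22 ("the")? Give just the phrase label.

Both words fall inside [S that experiment ran across the broken distant scene] (words 18–25), and no smaller constituent contains them both. Label: S.

S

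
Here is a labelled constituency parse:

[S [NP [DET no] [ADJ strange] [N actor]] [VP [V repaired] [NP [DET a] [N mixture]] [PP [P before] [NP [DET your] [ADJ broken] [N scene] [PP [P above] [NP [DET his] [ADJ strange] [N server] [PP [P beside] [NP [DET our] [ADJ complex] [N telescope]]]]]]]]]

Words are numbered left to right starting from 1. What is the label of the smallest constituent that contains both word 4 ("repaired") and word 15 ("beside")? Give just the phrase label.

VP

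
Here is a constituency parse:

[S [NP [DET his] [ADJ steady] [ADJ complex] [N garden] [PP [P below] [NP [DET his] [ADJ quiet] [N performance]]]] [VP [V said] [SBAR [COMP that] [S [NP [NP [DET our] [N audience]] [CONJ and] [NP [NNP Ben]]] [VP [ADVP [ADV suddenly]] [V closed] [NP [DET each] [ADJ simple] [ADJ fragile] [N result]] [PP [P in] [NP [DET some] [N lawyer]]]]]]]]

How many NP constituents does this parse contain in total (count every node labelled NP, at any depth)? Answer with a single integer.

7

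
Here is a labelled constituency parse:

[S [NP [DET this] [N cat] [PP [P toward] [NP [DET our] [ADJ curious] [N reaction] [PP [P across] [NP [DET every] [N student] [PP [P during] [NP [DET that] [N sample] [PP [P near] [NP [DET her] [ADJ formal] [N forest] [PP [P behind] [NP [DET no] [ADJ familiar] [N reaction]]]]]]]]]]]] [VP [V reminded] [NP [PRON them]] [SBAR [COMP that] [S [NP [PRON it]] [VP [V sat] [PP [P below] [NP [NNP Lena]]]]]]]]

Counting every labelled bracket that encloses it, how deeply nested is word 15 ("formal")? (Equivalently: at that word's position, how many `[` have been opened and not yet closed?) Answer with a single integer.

11

Counting open brackets not yet closed at "formal": [S [NP [PP [NP [PP [NP [PP [NP [PP [NP [ADJ = 11.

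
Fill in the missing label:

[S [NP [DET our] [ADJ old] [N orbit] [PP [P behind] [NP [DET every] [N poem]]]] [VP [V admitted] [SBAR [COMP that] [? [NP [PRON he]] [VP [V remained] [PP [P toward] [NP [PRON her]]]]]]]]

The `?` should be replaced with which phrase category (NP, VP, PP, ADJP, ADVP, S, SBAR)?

S

Looking at what the `?` directly dominates — NP, VP — this is a clause (S).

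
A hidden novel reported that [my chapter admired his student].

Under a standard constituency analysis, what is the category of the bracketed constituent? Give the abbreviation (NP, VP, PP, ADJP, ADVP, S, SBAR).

"admired" is the head of the bracketed span, so the span is a clause: S.

S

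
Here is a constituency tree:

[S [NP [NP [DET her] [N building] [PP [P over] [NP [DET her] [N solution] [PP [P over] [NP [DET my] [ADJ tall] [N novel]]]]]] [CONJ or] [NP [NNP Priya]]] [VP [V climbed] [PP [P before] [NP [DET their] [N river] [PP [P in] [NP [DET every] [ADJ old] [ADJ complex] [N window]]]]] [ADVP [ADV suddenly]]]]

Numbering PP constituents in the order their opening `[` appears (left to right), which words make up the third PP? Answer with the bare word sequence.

The PP opening brackets appear, in order, over: "over her solution over my tall novel"; "over my tall novel"; "before their river in every old complex window"; "in every old complex window". The third one spans "before their river in every old complex window".

before their river in every old complex window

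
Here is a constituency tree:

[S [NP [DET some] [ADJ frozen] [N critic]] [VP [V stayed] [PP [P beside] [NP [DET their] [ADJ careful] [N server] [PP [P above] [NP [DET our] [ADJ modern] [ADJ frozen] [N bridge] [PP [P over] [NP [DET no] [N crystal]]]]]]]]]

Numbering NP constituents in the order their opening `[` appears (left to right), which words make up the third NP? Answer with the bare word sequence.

our modern frozen bridge over no crystal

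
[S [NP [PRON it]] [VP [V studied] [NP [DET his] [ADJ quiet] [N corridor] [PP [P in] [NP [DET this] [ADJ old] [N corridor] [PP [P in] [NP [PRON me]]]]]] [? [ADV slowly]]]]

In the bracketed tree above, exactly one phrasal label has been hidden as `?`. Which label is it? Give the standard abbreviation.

ADVP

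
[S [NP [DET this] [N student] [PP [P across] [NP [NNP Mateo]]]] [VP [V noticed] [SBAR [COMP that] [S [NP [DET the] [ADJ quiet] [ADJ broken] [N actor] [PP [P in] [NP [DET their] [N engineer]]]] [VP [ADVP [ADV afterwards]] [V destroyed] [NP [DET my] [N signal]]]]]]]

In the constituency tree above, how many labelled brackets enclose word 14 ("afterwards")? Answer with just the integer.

The word sits inside ADV, which is inside ADVP, inside VP, inside S, inside SBAR, inside VP, inside S — 7 brackets in all.

7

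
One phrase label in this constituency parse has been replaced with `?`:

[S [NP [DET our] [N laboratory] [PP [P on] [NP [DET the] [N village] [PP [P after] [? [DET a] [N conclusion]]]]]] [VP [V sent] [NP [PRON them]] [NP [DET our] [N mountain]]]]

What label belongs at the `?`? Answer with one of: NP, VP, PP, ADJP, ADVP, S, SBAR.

NP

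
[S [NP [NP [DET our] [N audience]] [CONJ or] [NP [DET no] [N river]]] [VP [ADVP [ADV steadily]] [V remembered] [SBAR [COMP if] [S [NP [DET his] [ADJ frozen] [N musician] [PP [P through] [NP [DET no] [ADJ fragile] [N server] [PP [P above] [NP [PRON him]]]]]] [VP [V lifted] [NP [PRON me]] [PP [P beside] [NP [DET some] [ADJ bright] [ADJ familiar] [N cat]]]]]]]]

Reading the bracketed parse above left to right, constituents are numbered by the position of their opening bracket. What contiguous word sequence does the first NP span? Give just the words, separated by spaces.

our audience or no river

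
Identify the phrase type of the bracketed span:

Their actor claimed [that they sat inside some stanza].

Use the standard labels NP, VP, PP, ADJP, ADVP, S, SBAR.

SBAR

The span is built around the complementizer "that" — a subordinate clause (SBAR).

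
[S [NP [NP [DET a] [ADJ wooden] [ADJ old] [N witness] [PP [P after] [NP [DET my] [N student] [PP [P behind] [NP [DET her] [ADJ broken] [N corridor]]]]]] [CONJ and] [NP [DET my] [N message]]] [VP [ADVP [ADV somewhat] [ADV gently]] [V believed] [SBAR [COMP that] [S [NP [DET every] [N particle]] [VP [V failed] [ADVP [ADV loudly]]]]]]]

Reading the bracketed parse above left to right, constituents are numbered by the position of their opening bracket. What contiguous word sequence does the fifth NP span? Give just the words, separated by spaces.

my message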